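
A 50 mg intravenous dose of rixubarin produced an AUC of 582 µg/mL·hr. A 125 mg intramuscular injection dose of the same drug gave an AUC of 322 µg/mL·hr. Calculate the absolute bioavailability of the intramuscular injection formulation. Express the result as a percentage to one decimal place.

F = (AUC_ev / D_ev) / (AUC_iv / D_iv)
  = (322/125) / (582/50)
  = 2.576 / 11.64 = 0.2213
  = 22.13%

F = 22.1%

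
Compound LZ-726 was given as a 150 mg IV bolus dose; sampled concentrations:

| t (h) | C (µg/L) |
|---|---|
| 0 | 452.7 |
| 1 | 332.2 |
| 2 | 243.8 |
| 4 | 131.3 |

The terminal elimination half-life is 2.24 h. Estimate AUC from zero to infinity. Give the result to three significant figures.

Trapezoidal AUC_0→4:
  [0→1]: (452.7+332.2)/2 × 1 = 392.45
  [1→2]: (332.2+243.8)/2 × 1 = 288.0
  [2→4]: (243.8+131.3)/2 × 2 = 375.1
  Sum = 1055.55 µg/L·h
k_e = ln2 / t½ = 0.693147 / 2.24 = 0.3094 h^-1
Extrapolated tail: C_last / k_e = 131.3 / 0.3094 = 424.370
AUC_0→∞ = 1055.55 + 424.370 = 1479.92 µg/L·h

AUC = 1480 µg/L·h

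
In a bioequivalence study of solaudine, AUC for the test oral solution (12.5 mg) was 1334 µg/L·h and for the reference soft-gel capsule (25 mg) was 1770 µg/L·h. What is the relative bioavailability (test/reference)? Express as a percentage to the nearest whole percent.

F_rel = (AUC_test/D_test) / (AUC_ref/D_ref)
      = (1334/12.5) / (1770/25)
      = 106.72 / 70.8 = 1.5073 = 150.73%

F_rel = 151%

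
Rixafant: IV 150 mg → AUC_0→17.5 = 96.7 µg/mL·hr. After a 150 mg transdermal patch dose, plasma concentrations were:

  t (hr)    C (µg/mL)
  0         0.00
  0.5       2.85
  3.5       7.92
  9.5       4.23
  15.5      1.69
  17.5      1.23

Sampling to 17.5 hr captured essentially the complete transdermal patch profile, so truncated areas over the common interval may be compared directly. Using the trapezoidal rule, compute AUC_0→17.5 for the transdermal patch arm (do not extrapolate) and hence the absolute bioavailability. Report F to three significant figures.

Trapezoidal AUC_0→17.5 (transdermal patch):
  [0→0.5]: (0.00+2.85)/2 × 0.5 = 0.7125
  [0.5→3.5]: (2.85+7.92)/2 × 3 = 16.155
  [3.5→9.5]: (7.92+4.23)/2 × 6 = 36.45
  [9.5→15.5]: (4.23+1.69)/2 × 6 = 17.76
  [15.5→17.5]: (1.69+1.23)/2 × 2 = 2.92
  Sum = 73.9975 µg/mL·hr
F = (AUC_ev/D_ev)/(AUC_iv/D_iv) = (73.9975/150)/(96.7/150) = 0.493317/0.644667 = 0.7652

F = 0.765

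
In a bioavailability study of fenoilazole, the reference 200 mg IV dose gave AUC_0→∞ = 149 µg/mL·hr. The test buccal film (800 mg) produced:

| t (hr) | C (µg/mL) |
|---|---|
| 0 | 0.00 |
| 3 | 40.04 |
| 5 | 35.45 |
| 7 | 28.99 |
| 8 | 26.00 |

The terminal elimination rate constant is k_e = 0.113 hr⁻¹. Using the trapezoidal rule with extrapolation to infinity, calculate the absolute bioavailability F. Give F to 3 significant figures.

Trapezoidal AUC_0→8 (buccal film):
  [0→3]: (0.00+40.04)/2 × 3 = 60.06
  [3→5]: (40.04+35.45)/2 × 2 = 75.49
  [5→7]: (35.45+28.99)/2 × 2 = 64.44
  [7→8]: (28.99+26.00)/2 × 1 = 27.495
  Sum = 227.485 µg/mL·hr
Tail: C_last/k_e = 26.00/0.113 = 230.088
AUC_0→∞ (buccal film) = 227.485 + 230.088 = 457.573 µg/mL·hr
F = (AUC_ev/D_ev)/(AUC_iv/D_iv) = (457.573/800)/(149/200) = 0.57196625/0.745 = 0.7677

F = 0.768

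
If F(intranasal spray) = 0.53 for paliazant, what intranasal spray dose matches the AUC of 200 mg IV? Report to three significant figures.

For equal systemic exposure: F × D_ev = D_iv
D_ev = D_iv / F = 200 / 0.53 = 377.358 mg

D_intranasal = 377 mg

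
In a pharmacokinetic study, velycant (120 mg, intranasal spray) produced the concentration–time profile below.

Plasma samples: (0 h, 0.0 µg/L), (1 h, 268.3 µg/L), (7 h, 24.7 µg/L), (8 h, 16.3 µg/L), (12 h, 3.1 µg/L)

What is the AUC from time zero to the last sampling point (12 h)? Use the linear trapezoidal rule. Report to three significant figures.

AUC = 1070 µg/L·h

Trapezoidal AUC_0→12:
  [0→1]: (0.0+268.3)/2 × 1 = 134.15
  [1→7]: (268.3+24.7)/2 × 6 = 879.0
  [7→8]: (24.7+16.3)/2 × 1 = 20.5
  [8→12]: (16.3+3.1)/2 × 4 = 38.8
  Sum = 1072.45 µg/L·h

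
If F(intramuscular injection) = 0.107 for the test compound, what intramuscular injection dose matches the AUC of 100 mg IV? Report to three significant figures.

For equal systemic exposure: F × D_ev = D_iv
D_ev = D_iv / F = 100 / 0.107 = 934.579 mg

D_intramuscular = 935 mg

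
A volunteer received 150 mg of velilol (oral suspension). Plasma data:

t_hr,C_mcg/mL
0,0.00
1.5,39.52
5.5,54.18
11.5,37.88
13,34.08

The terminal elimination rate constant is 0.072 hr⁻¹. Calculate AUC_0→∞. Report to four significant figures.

Trapezoidal AUC_0→13:
  [0→1.5]: (0.00+39.52)/2 × 1.5 = 29.64
  [1.5→5.5]: (39.52+54.18)/2 × 4 = 187.4
  [5.5→11.5]: (54.18+37.88)/2 × 6 = 276.18
  [11.5→13]: (37.88+34.08)/2 × 1.5 = 53.97
  Sum = 547.19 mcg/mL·hr
Extrapolated tail: C_last / k_e = 34.08 / 0.072 = 473.333
AUC_0→∞ = 547.19 + 473.333 = 1020.523 mcg/mL·hr

AUC = 1021 mcg/mL·hr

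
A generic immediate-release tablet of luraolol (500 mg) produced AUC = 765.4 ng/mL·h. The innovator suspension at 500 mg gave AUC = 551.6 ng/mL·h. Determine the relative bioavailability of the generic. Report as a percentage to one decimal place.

F_rel = (AUC_test/D_test) / (AUC_ref/D_ref)
      = (765.4/500) / (551.6/500)
      = 1.5308 / 1.1032 = 1.3876 = 138.76%

F_rel = 138.8%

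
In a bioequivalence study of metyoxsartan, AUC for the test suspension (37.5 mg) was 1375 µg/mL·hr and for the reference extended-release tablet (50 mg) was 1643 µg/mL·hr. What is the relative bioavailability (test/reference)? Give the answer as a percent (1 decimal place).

F_rel = (AUC_test/D_test) / (AUC_ref/D_ref)
      = (1375/37.5) / (1643/50)
      = 36.6667 / 32.86 = 1.1158 = 111.58%

F_rel = 111.6%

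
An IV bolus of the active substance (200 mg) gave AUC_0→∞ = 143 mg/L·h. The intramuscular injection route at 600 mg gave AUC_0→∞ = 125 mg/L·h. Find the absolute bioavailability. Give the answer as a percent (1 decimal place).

F = 29.1%

F = (AUC_ev / D_ev) / (AUC_iv / D_iv)
  = (125/600) / (143/200)
  = 0.208333 / 0.715 = 0.2914
  = 29.14%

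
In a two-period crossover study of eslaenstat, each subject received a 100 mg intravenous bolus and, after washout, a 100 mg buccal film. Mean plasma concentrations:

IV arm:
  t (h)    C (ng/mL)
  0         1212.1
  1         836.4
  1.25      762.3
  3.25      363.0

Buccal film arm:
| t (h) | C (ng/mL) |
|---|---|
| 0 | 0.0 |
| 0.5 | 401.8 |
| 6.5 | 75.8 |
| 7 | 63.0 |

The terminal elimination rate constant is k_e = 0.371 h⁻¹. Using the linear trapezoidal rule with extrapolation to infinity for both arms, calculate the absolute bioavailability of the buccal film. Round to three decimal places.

Trapezoidal AUC_0→3.25 (IV):
  [0→1]: (1212.1+836.4)/2 × 1 = 1024.25
  [1→1.25]: (836.4+762.3)/2 × 0.25 = 199.8375
  [1.25→3.25]: (762.3+363.0)/2 × 2 = 1125.3
  Sum = 2349.3875 ng/mL·h
IV tail: 363.0/0.371 = 978.437; AUC_iv,0→∞ = 2349.3875 + 978.437 = 3327.8245 ng/mL·h
Trapezoidal AUC_0→7 (buccal film):
  [0→0.5]: (0.0+401.8)/2 × 0.5 = 100.45
  [0.5→6.5]: (401.8+75.8)/2 × 6 = 1432.8
  [6.5→7]: (75.8+63.0)/2 × 0.5 = 34.7
  Sum = 1567.95 ng/mL·h
buccal film tail: 63.0/0.371 = 169.811; AUC_ev,0→∞ = 1567.95 + 169.811 = 1737.761 ng/mL·h
F = (AUC_ev/D_ev)/(AUC_iv/D_iv) = (1737.761/100)/(3327.8245/100) = 17.37761/33.278245 = 0.5222

F = 0.522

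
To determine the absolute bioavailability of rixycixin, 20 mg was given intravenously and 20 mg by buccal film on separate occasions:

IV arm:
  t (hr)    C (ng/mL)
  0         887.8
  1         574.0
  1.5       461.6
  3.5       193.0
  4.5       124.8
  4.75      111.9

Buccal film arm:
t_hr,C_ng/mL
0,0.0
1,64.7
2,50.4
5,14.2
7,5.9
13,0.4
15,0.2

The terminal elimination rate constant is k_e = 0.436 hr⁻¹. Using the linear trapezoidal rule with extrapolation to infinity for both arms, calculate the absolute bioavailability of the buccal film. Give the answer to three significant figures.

F = 0.109

Trapezoidal AUC_0→4.75 (IV):
  [0→1]: (887.8+574.0)/2 × 1 = 730.9
  [1→1.5]: (574.0+461.6)/2 × 0.5 = 258.9
  [1.5→3.5]: (461.6+193.0)/2 × 2 = 654.6
  [3.5→4.5]: (193.0+124.8)/2 × 1 = 158.9
  [4.5→4.75]: (124.8+111.9)/2 × 0.25 = 29.5875
  Sum = 1832.8875 ng/mL·hr
IV tail: 111.9/0.436 = 256.651; AUC_iv,0→∞ = 1832.8875 + 256.651 = 2089.5385 ng/mL·hr
Trapezoidal AUC_0→15 (buccal film):
  [0→1]: (0.0+64.7)/2 × 1 = 32.35
  [1→2]: (64.7+50.4)/2 × 1 = 57.55
  [2→5]: (50.4+14.2)/2 × 3 = 96.9
  [5→7]: (14.2+5.9)/2 × 2 = 20.1
  [7→13]: (5.9+0.4)/2 × 6 = 18.9
  [13→15]: (0.4+0.2)/2 × 2 = 0.6
  Sum = 226.4 ng/mL·hr
buccal film tail: 0.2/0.436 = 0.459; AUC_ev,0→∞ = 226.4 + 0.459 = 226.859 ng/mL·hr
F = (AUC_ev/D_ev)/(AUC_iv/D_iv) = (226.859/20)/(2089.5385/20) = 11.34295/104.477 = 0.1086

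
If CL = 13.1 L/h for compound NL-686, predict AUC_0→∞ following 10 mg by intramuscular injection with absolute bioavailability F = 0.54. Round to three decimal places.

AUC = 0.412 mg/L·h

AUC_0→∞ = F × Dose / CL
        = 0.54 × 10 / 13.1 = 0.412214 mg/L·h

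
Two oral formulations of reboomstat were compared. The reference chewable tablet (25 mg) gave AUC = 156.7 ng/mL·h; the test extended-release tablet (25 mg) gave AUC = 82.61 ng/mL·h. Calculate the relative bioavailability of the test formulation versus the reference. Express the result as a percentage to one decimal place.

F_rel = (AUC_test/D_test) / (AUC_ref/D_ref)
      = (82.61/25) / (156.7/25)
      = 3.3044 / 6.268 = 0.5272 = 52.72%

F_rel = 52.7%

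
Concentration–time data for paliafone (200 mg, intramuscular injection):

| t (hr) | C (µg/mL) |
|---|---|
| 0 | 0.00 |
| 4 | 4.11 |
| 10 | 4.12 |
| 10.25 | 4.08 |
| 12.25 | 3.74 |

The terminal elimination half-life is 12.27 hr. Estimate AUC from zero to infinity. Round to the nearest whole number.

Trapezoidal AUC_0→12.25:
  [0→4]: (0.00+4.11)/2 × 4 = 8.22
  [4→10]: (4.11+4.12)/2 × 6 = 24.69
  [10→10.25]: (4.12+4.08)/2 × 0.25 = 1.025
  [10.25→12.25]: (4.08+3.74)/2 × 2 = 7.82
  Sum = 41.755 µg/mL·hr
k_e = ln2 / t½ = 0.693147 / 12.27 = 0.0565 hr^-1
Extrapolated tail: C_last / k_e = 3.74 / 0.0565 = 66.195
AUC_0→∞ = 41.755 + 66.195 = 107.95 µg/mL·hr

AUC = 108 µg/mL·hr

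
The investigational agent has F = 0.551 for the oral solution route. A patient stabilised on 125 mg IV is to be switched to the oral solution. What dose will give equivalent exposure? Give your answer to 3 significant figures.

For equal systemic exposure: F × D_ev = D_iv
D_ev = D_iv / F = 125 / 0.551 = 226.86 mg

D_oral = 227 mg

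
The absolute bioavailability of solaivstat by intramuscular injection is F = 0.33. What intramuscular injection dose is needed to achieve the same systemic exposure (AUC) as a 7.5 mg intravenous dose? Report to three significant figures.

For equal systemic exposure: F × D_ev = D_iv
D_ev = D_iv / F = 7.5 / 0.33 = 22.7273 mg

D_intramuscular = 22.7 mg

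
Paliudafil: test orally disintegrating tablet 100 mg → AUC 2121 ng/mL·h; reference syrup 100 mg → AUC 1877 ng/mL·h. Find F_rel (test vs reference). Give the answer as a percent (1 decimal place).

F_rel = (AUC_test/D_test) / (AUC_ref/D_ref)
      = (2121/100) / (1877/100)
      = 21.21 / 18.77 = 1.1300 = 113.00%

F_rel = 113.0%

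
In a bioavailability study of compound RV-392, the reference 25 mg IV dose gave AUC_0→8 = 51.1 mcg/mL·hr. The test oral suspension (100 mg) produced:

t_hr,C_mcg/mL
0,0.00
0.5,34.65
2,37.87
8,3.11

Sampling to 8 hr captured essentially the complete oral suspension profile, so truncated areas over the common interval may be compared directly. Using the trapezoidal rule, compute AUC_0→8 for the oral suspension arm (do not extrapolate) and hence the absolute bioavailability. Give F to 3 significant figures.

F = 0.910

Trapezoidal AUC_0→8 (oral suspension):
  [0→0.5]: (0.00+34.65)/2 × 0.5 = 8.6625
  [0.5→2]: (34.65+37.87)/2 × 1.5 = 54.39
  [2→8]: (37.87+3.11)/2 × 6 = 122.94
  Sum = 185.9925 mcg/mL·hr
F = (AUC_ev/D_ev)/(AUC_iv/D_iv) = (185.9925/100)/(51.1/25) = 1.859925/2.044 = 0.9099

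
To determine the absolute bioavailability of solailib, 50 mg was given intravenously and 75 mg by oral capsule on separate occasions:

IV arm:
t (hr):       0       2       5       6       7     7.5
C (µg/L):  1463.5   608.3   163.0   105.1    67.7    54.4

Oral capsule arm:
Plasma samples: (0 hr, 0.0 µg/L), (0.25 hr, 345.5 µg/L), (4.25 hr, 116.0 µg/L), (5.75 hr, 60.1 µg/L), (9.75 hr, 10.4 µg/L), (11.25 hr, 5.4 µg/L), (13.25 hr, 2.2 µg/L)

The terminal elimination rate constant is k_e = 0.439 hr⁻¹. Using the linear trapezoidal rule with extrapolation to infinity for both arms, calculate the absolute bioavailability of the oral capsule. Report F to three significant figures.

Trapezoidal AUC_0→7.5 (IV):
  [0→2]: (1463.5+608.3)/2 × 2 = 2071.8
  [2→5]: (608.3+163.0)/2 × 3 = 1156.95
  [5→6]: (163.0+105.1)/2 × 1 = 134.05
  [6→7]: (105.1+67.7)/2 × 1 = 86.4
  [7→7.5]: (67.7+54.4)/2 × 0.5 = 30.525
  Sum = 3479.725 µg/L·hr
IV tail: 54.4/0.439 = 123.918; AUC_iv,0→∞ = 3479.725 + 123.918 = 3603.643 µg/L·hr
Trapezoidal AUC_0→13.25 (oral capsule):
  [0→0.25]: (0.0+345.5)/2 × 0.25 = 43.1875
  [0.25→4.25]: (345.5+116.0)/2 × 4 = 923.0
  [4.25→5.75]: (116.0+60.1)/2 × 1.5 = 132.075
  [5.75→9.75]: (60.1+10.4)/2 × 4 = 141.0
  [9.75→11.25]: (10.4+5.4)/2 × 1.5 = 11.85
  [11.25→13.25]: (5.4+2.2)/2 × 2 = 7.6
  Sum = 1258.7125 µg/L·hr
oral capsule tail: 2.2/0.439 = 5.011; AUC_ev,0→∞ = 1258.7125 + 5.011 = 1263.7235 µg/L·hr
F = (AUC_ev/D_ev)/(AUC_iv/D_iv) = (1263.7235/75)/(3603.643/50) = 16.8496/72.07286 = 0.2338

F = 0.234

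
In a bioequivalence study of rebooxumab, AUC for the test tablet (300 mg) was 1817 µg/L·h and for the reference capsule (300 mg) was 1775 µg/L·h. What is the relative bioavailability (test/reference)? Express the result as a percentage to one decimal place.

F_rel = 102.4%

F_rel = (AUC_test/D_test) / (AUC_ref/D_ref)
      = (1817/300) / (1775/300)
      = 6.05667 / 5.91667 = 1.0237 = 102.37%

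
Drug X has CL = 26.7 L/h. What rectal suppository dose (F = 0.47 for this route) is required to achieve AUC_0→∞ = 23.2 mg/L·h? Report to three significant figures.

Dose = 1320 mg

Dose = CL × AUC_0→∞ / F
     = 26.7 × 23.2 / 0.47 = 1317.96 mg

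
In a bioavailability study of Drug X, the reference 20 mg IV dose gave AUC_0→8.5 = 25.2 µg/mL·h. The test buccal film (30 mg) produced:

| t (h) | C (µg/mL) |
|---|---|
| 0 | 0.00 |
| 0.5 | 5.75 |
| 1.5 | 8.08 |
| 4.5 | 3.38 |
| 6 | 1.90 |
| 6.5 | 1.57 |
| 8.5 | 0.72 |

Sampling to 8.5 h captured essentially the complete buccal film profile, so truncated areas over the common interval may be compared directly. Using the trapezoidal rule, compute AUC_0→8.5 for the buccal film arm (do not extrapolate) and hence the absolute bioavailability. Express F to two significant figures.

Trapezoidal AUC_0→8.5 (buccal film):
  [0→0.5]: (0.00+5.75)/2 × 0.5 = 1.4375
  [0.5→1.5]: (5.75+8.08)/2 × 1 = 6.915
  [1.5→4.5]: (8.08+3.38)/2 × 3 = 17.19
  [4.5→6]: (3.38+1.90)/2 × 1.5 = 3.96
  [6→6.5]: (1.90+1.57)/2 × 0.5 = 0.8675
  [6.5→8.5]: (1.57+0.72)/2 × 2 = 2.29
  Sum = 32.66 µg/mL·h
F = (AUC_ev/D_ev)/(AUC_iv/D_iv) = (32.66/30)/(25.2/20) = 1.08867/1.26 = 0.8640

F = 0.86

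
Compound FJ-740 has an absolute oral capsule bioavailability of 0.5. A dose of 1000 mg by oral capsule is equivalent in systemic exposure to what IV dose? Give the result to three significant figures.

Systemic exposure from an extravascular dose = F × D_ev, so the equivalent IV dose is F × D_ev.
D_iv = F × D_ev = 0.5 × 1000 = 500 mg

D_iv = 500 mg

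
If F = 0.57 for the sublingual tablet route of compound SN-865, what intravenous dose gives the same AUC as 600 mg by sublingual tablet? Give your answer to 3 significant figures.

D_iv = 342 mg

Systemic exposure from an extravascular dose = F × D_ev, so the equivalent IV dose is F × D_ev.
D_iv = F × D_ev = 0.57 × 600 = 342 mg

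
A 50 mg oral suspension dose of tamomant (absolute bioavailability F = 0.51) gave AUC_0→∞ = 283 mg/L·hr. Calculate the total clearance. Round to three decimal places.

CL = F × Dose / AUC_0→∞
   = 0.51 × 50 / 283 = 0.090106 L/hr

CL = 0.090 L/hr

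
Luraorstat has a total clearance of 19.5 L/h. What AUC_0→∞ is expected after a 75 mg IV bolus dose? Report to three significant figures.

AUC_0→∞ = Dose_iv / CL
        = 75 / 19.5 = 3.84615 mg/L·h

AUC = 3.85 mg/L·h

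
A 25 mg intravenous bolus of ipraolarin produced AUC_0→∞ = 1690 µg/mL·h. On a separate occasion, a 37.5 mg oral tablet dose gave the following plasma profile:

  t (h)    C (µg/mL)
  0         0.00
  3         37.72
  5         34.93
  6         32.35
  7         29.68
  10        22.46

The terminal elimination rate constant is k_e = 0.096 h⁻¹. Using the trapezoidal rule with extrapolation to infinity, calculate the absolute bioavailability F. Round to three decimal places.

F = 0.200

Trapezoidal AUC_0→10 (oral tablet):
  [0→3]: (0.00+37.72)/2 × 3 = 56.58
  [3→5]: (37.72+34.93)/2 × 2 = 72.65
  [5→6]: (34.93+32.35)/2 × 1 = 33.64
  [6→7]: (32.35+29.68)/2 × 1 = 31.015
  [7→10]: (29.68+22.46)/2 × 3 = 78.21
  Sum = 272.095 µg/mL·h
Tail: C_last/k_e = 22.46/0.096 = 233.958
AUC_0→∞ (oral tablet) = 272.095 + 233.958 = 506.053 µg/mL·h
F = (AUC_ev/D_ev)/(AUC_iv/D_iv) = (506.053/37.5)/(1690/25) = 13.4947/67.6 = 0.1996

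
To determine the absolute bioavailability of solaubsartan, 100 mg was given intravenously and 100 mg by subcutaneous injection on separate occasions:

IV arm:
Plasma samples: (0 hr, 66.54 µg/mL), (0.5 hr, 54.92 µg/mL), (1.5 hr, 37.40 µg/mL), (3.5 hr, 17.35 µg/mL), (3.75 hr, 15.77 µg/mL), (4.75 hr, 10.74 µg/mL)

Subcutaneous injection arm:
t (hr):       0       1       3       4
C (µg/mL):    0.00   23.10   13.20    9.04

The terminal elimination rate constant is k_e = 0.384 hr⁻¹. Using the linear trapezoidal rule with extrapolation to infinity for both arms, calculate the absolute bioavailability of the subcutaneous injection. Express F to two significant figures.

Trapezoidal AUC_0→4.75 (IV):
  [0→0.5]: (66.54+54.92)/2 × 0.5 = 30.365
  [0.5→1.5]: (54.92+37.40)/2 × 1 = 46.16
  [1.5→3.5]: (37.40+17.35)/2 × 2 = 54.75
  [3.5→3.75]: (17.35+15.77)/2 × 0.25 = 4.14
  [3.75→4.75]: (15.77+10.74)/2 × 1 = 13.255
  Sum = 148.67 µg/mL·hr
IV tail: 10.74/0.384 = 27.969; AUC_iv,0→∞ = 148.67 + 27.969 = 176.639 µg/mL·hr
Trapezoidal AUC_0→4 (subcutaneous injection):
  [0→1]: (0.00+23.10)/2 × 1 = 11.55
  [1→3]: (23.10+13.20)/2 × 2 = 36.3
  [3→4]: (13.20+9.04)/2 × 1 = 11.12
  Sum = 58.97 µg/mL·hr
subcutaneous injection tail: 9.04/0.384 = 23.542; AUC_ev,0→∞ = 58.97 + 23.542 = 82.512 µg/mL·hr
F = (AUC_ev/D_ev)/(AUC_iv/D_iv) = (82.512/100)/(176.639/100) = 0.82512/1.76639 = 0.4671

F = 0.47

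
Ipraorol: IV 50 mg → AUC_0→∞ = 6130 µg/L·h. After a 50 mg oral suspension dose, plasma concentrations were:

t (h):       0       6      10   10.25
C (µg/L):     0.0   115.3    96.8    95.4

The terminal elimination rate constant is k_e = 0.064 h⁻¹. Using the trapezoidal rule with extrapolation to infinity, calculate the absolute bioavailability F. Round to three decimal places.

F = 0.373

Trapezoidal AUC_0→10.25 (oral suspension):
  [0→6]: (0.0+115.3)/2 × 6 = 345.9
  [6→10]: (115.3+96.8)/2 × 4 = 424.2
  [10→10.25]: (96.8+95.4)/2 × 0.25 = 24.025
  Sum = 794.125 µg/L·h
Tail: C_last/k_e = 95.4/0.064 = 1490.625
AUC_0→∞ (oral suspension) = 794.125 + 1490.625 = 2284.75 µg/L·h
F = (AUC_ev/D_ev)/(AUC_iv/D_iv) = (2284.75/50)/(6130/50) = 45.695/122.6 = 0.3727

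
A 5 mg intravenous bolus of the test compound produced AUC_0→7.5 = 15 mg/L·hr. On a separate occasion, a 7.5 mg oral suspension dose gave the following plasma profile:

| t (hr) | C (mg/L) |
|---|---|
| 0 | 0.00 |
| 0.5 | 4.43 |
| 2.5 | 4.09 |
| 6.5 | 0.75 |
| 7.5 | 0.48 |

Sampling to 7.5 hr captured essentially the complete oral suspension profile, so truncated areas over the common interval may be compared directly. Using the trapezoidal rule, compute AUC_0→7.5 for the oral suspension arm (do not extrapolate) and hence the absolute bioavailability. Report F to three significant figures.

F = 0.885

Trapezoidal AUC_0→7.5 (oral suspension):
  [0→0.5]: (0.00+4.43)/2 × 0.5 = 1.1075
  [0.5→2.5]: (4.43+4.09)/2 × 2 = 8.52
  [2.5→6.5]: (4.09+0.75)/2 × 4 = 9.68
  [6.5→7.5]: (0.75+0.48)/2 × 1 = 0.615
  Sum = 19.9225 mg/L·hr
F = (AUC_ev/D_ev)/(AUC_iv/D_iv) = (19.9225/7.5)/(15/5) = 2.65633/3 = 0.8854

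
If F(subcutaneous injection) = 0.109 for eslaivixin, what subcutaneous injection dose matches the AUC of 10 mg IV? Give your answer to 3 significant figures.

For equal systemic exposure: F × D_ev = D_iv
D_ev = D_iv / F = 10 / 0.109 = 91.7431 mg

D_subcutaneous = 91.7 mg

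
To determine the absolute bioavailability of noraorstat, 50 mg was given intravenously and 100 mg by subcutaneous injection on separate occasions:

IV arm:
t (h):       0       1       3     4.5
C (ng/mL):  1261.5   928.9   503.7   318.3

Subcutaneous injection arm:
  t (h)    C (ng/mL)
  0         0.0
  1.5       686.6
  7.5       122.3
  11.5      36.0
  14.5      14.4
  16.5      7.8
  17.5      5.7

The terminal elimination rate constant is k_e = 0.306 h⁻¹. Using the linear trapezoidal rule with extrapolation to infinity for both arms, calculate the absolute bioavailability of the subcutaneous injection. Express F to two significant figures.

F = 0.40

Trapezoidal AUC_0→4.5 (IV):
  [0→1]: (1261.5+928.9)/2 × 1 = 1095.2
  [1→3]: (928.9+503.7)/2 × 2 = 1432.6
  [3→4.5]: (503.7+318.3)/2 × 1.5 = 616.5
  Sum = 3144.3 ng/mL·h
IV tail: 318.3/0.306 = 1040.196; AUC_iv,0→∞ = 3144.3 + 1040.196 = 4184.496 ng/mL·h
Trapezoidal AUC_0→17.5 (subcutaneous injection):
  [0→1.5]: (0.0+686.6)/2 × 1.5 = 514.95
  [1.5→7.5]: (686.6+122.3)/2 × 6 = 2426.7
  [7.5→11.5]: (122.3+36.0)/2 × 4 = 316.6
  [11.5→14.5]: (36.0+14.4)/2 × 3 = 75.6
  [14.5→16.5]: (14.4+7.8)/2 × 2 = 22.2
  [16.5→17.5]: (7.8+5.7)/2 × 1 = 6.75
  Sum = 3362.8 ng/mL·h
subcutaneous injection tail: 5.7/0.306 = 18.627; AUC_ev,0→∞ = 3362.8 + 18.627 = 3381.427 ng/mL·h
F = (AUC_ev/D_ev)/(AUC_iv/D_iv) = (3381.427/100)/(4184.496/50) = 33.81427/83.68992 = 0.4040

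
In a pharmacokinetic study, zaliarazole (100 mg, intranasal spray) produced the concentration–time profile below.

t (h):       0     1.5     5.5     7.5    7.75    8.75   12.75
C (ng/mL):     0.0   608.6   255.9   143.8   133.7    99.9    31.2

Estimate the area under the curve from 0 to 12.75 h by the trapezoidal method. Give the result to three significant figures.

Trapezoidal AUC_0→12.75:
  [0→1.5]: (0.0+608.6)/2 × 1.5 = 456.45
  [1.5→5.5]: (608.6+255.9)/2 × 4 = 1729.0
  [5.5→7.5]: (255.9+143.8)/2 × 2 = 399.7
  [7.5→7.75]: (143.8+133.7)/2 × 0.25 = 34.6875
  [7.75→8.75]: (133.7+99.9)/2 × 1 = 116.8
  [8.75→12.75]: (99.9+31.2)/2 × 4 = 262.2
  Sum = 2998.8375 ng/mL·h

AUC = 3000 ng/mL·h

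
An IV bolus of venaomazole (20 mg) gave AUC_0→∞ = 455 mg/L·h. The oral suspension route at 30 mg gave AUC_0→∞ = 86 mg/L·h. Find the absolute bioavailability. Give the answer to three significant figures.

F = 0.126

F = (AUC_ev / D_ev) / (AUC_iv / D_iv)
  = (86/30) / (455/20)
  = 2.86667 / 22.75 = 0.1260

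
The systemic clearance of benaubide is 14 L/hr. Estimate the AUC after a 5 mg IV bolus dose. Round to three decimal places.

AUC = 0.357 mg/L·hr

AUC_0→∞ = Dose_iv / CL
        = 5 / 14 = 0.357143 mg/L·hr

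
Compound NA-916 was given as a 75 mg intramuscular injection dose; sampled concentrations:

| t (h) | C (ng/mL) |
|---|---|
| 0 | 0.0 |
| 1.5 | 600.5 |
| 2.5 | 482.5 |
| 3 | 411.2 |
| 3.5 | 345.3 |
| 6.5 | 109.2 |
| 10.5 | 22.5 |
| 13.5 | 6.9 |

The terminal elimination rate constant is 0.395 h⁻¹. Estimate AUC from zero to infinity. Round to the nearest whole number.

AUC = 2411 ng/mL·h

Trapezoidal AUC_0→13.5:
  [0→1.5]: (0.0+600.5)/2 × 1.5 = 450.375
  [1.5→2.5]: (600.5+482.5)/2 × 1 = 541.5
  [2.5→3]: (482.5+411.2)/2 × 0.5 = 223.425
  [3→3.5]: (411.2+345.3)/2 × 0.5 = 189.125
  [3.5→6.5]: (345.3+109.2)/2 × 3 = 681.75
  [6.5→10.5]: (109.2+22.5)/2 × 4 = 263.4
  [10.5→13.5]: (22.5+6.9)/2 × 3 = 44.1
  Sum = 2393.675 ng/mL·h
Extrapolated tail: C_last / k_e = 6.9 / 0.395 = 17.468
AUC_0→∞ = 2393.675 + 17.468 = 2411.143 ng/mL·h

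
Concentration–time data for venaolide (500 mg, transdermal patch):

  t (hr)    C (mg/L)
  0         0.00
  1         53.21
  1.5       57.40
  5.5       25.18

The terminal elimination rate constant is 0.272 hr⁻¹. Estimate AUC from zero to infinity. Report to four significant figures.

Trapezoidal AUC_0→5.5:
  [0→1]: (0.00+53.21)/2 × 1 = 26.605
  [1→1.5]: (53.21+57.40)/2 × 0.5 = 27.6525
  [1.5→5.5]: (57.40+25.18)/2 × 4 = 165.16
  Sum = 219.4175 mg/L·hr
Extrapolated tail: C_last / k_e = 25.18 / 0.272 = 92.574
AUC_0→∞ = 219.4175 + 92.574 = 311.9915 mg/L·hr

AUC = 312.0 mg/L·hr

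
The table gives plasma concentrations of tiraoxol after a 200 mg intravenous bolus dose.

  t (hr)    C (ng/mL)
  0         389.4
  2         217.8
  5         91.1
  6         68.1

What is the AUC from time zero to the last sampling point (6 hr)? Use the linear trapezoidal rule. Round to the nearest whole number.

Trapezoidal AUC_0→6:
  [0→2]: (389.4+217.8)/2 × 2 = 607.2
  [2→5]: (217.8+91.1)/2 × 3 = 463.35
  [5→6]: (91.1+68.1)/2 × 1 = 79.6
  Sum = 1150.15 ng/mL·hr

AUC = 1150 ng/mL·hr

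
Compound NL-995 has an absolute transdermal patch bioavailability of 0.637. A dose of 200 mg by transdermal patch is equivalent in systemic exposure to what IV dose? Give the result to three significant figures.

D_iv = 127 mg

Systemic exposure from an extravascular dose = F × D_ev, so the equivalent IV dose is F × D_ev.
D_iv = F × D_ev = 0.637 × 200 = 127.4 mg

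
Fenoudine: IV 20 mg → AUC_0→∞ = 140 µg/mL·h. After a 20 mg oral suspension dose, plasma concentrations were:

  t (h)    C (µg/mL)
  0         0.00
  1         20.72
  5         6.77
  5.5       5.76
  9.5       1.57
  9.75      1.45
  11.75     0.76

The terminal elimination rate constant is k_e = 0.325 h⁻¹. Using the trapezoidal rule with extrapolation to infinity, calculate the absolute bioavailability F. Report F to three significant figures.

Trapezoidal AUC_0→11.75 (oral suspension):
  [0→1]: (0.00+20.72)/2 × 1 = 10.36
  [1→5]: (20.72+6.77)/2 × 4 = 54.98
  [5→5.5]: (6.77+5.76)/2 × 0.5 = 3.1325
  [5.5→9.5]: (5.76+1.57)/2 × 4 = 14.66
  [9.5→9.75]: (1.57+1.45)/2 × 0.25 = 0.3775
  [9.75→11.75]: (1.45+0.76)/2 × 2 = 2.21
  Sum = 85.72 µg/mL·h
Tail: C_last/k_e = 0.76/0.325 = 2.338
AUC_0→∞ (oral suspension) = 85.72 + 2.338 = 88.058 µg/mL·h
F = (AUC_ev/D_ev)/(AUC_iv/D_iv) = (88.058/20)/(140/20) = 4.4029/7 = 0.6290

F = 0.629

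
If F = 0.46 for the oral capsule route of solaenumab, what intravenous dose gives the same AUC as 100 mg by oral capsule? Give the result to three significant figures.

D_iv = 46.0 mg

Systemic exposure from an extravascular dose = F × D_ev, so the equivalent IV dose is F × D_ev.
D_iv = F × D_ev = 0.46 × 100 = 46 mg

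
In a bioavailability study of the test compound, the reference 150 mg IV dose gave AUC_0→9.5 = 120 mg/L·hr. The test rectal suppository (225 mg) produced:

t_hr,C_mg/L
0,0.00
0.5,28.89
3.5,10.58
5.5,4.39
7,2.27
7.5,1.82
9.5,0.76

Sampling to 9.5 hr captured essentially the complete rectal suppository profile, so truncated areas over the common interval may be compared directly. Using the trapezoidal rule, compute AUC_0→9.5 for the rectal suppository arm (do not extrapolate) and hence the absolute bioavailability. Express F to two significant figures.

F = 0.50

Trapezoidal AUC_0→9.5 (rectal suppository):
  [0→0.5]: (0.00+28.89)/2 × 0.5 = 7.2225
  [0.5→3.5]: (28.89+10.58)/2 × 3 = 59.205
  [3.5→5.5]: (10.58+4.39)/2 × 2 = 14.97
  [5.5→7]: (4.39+2.27)/2 × 1.5 = 4.995
  [7→7.5]: (2.27+1.82)/2 × 0.5 = 1.0225
  [7.5→9.5]: (1.82+0.76)/2 × 2 = 2.58
  Sum = 89.995 mg/L·hr
F = (AUC_ev/D_ev)/(AUC_iv/D_iv) = (89.995/225)/(120/150) = 0.399978/0.8 = 0.5000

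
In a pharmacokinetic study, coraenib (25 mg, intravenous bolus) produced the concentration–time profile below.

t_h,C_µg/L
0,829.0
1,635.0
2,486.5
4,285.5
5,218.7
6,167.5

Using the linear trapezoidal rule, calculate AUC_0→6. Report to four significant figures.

AUC = 2510 µg/L·h

Trapezoidal AUC_0→6:
  [0→1]: (829.0+635.0)/2 × 1 = 732.0
  [1→2]: (635.0+486.5)/2 × 1 = 560.75
  [2→4]: (486.5+285.5)/2 × 2 = 772.0
  [4→5]: (285.5+218.7)/2 × 1 = 252.1
  [5→6]: (218.7+167.5)/2 × 1 = 193.1
  Sum = 2509.95 µg/L·h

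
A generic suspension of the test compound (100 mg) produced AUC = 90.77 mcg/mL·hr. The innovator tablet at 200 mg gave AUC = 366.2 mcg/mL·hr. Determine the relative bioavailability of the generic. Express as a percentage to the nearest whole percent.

F_rel = (AUC_test/D_test) / (AUC_ref/D_ref)
      = (90.77/100) / (366.2/200)
      = 0.9077 / 1.831 = 0.4957 = 49.57%

F_rel = 50%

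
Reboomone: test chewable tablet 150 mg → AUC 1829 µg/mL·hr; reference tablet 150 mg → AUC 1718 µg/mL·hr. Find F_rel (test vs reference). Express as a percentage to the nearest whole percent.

F_rel = (AUC_test/D_test) / (AUC_ref/D_ref)
      = (1829/150) / (1718/150)
      = 12.1933 / 11.4533 = 1.0646 = 106.46%

F_rel = 106%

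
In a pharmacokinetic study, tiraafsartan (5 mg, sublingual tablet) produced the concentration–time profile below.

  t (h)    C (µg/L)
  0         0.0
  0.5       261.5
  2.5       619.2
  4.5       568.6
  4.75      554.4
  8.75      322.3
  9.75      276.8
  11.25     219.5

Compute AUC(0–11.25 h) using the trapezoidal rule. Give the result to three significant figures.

Trapezoidal AUC_0→11.25:
  [0→0.5]: (0.0+261.5)/2 × 0.5 = 65.375
  [0.5→2.5]: (261.5+619.2)/2 × 2 = 880.7
  [2.5→4.5]: (619.2+568.6)/2 × 2 = 1187.8
  [4.5→4.75]: (568.6+554.4)/2 × 0.25 = 140.375
  [4.75→8.75]: (554.4+322.3)/2 × 4 = 1753.4
  [8.75→9.75]: (322.3+276.8)/2 × 1 = 299.55
  [9.75→11.25]: (276.8+219.5)/2 × 1.5 = 372.225
  Sum = 4699.425 µg/L·h

AUC = 4700 µg/L·h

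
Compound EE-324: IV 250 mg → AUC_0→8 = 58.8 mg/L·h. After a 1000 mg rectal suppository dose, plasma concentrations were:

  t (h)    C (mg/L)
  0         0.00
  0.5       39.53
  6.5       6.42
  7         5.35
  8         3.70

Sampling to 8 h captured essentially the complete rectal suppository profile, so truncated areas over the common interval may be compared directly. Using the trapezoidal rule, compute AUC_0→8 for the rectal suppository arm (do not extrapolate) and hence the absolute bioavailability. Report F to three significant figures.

F = 0.660

Trapezoidal AUC_0→8 (rectal suppository):
  [0→0.5]: (0.00+39.53)/2 × 0.5 = 9.8825
  [0.5→6.5]: (39.53+6.42)/2 × 6 = 137.85
  [6.5→7]: (6.42+5.35)/2 × 0.5 = 2.9425
  [7→8]: (5.35+3.70)/2 × 1 = 4.525
  Sum = 155.2 mg/L·h
F = (AUC_ev/D_ev)/(AUC_iv/D_iv) = (155.2/1000)/(58.8/250) = 0.1552/0.2352 = 0.6599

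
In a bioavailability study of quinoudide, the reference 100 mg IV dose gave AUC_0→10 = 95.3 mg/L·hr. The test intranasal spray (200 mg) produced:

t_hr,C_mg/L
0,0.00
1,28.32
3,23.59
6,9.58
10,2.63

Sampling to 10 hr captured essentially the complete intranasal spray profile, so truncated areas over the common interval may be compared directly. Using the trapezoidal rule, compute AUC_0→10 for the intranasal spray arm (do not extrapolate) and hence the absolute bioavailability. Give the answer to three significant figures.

Trapezoidal AUC_0→10 (intranasal spray):
  [0→1]: (0.00+28.32)/2 × 1 = 14.16
  [1→3]: (28.32+23.59)/2 × 2 = 51.91
  [3→6]: (23.59+9.58)/2 × 3 = 49.755
  [6→10]: (9.58+2.63)/2 × 4 = 24.42
  Sum = 140.245 mg/L·hr
F = (AUC_ev/D_ev)/(AUC_iv/D_iv) = (140.245/200)/(95.3/100) = 0.701225/0.953 = 0.7358

F = 0.736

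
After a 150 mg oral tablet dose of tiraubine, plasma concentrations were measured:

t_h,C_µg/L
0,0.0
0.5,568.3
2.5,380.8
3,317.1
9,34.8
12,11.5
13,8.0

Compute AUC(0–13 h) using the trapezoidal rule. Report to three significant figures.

Trapezoidal AUC_0→13:
  [0→0.5]: (0.0+568.3)/2 × 0.5 = 142.075
  [0.5→2.5]: (568.3+380.8)/2 × 2 = 949.1
  [2.5→3]: (380.8+317.1)/2 × 0.5 = 174.475
  [3→9]: (317.1+34.8)/2 × 6 = 1055.7
  [9→12]: (34.8+11.5)/2 × 3 = 69.45
  [12→13]: (11.5+8.0)/2 × 1 = 9.75
  Sum = 2400.55 µg/L·h

AUC = 2400 µg/L·h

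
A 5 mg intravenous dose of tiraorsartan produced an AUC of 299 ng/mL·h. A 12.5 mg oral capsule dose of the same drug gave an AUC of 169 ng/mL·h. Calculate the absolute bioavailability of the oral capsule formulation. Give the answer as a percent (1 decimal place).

F = (AUC_ev / D_ev) / (AUC_iv / D_iv)
  = (169/12.5) / (299/5)
  = 13.52 / 59.8 = 0.2261
  = 22.61%

F = 22.6%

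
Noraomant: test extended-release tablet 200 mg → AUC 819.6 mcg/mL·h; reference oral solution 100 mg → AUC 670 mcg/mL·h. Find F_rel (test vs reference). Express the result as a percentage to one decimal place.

F_rel = 61.2%

F_rel = (AUC_test/D_test) / (AUC_ref/D_ref)
      = (819.6/200) / (670/100)
      = 4.098 / 6.7 = 0.6116 = 61.16%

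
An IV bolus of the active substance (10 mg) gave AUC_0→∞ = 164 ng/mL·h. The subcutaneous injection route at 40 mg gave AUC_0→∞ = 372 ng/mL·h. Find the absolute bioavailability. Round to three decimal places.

F = (AUC_ev / D_ev) / (AUC_iv / D_iv)
  = (372/40) / (164/10)
  = 9.3 / 16.4 = 0.5671

F = 0.567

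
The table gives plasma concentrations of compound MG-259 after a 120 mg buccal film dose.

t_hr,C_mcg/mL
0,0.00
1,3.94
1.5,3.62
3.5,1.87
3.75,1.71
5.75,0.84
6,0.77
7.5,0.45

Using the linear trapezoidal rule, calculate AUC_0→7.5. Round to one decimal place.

AUC = 13.5 mcg/mL·hr

Trapezoidal AUC_0→7.5:
  [0→1]: (0.00+3.94)/2 × 1 = 1.97
  [1→1.5]: (3.94+3.62)/2 × 0.5 = 1.89
  [1.5→3.5]: (3.62+1.87)/2 × 2 = 5.49
  [3.5→3.75]: (1.87+1.71)/2 × 0.25 = 0.4475
  [3.75→5.75]: (1.71+0.84)/2 × 2 = 2.55
  [5.75→6]: (0.84+0.77)/2 × 0.25 = 0.20125
  [6→7.5]: (0.77+0.45)/2 × 1.5 = 0.915
  Sum = 13.46375 mcg/mL·hr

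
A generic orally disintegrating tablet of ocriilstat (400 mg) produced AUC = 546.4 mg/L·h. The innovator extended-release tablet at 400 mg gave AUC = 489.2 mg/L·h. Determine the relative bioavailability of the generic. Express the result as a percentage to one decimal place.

F_rel = 111.7%

F_rel = (AUC_test/D_test) / (AUC_ref/D_ref)
      = (546.4/400) / (489.2/400)
      = 1.366 / 1.223 = 1.1169 = 111.69%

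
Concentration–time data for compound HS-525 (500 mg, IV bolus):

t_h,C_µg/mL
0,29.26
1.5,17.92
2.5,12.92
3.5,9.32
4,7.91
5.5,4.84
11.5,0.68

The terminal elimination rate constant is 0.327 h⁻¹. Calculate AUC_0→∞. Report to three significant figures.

Trapezoidal AUC_0→11.5:
  [0→1.5]: (29.26+17.92)/2 × 1.5 = 35.385
  [1.5→2.5]: (17.92+12.92)/2 × 1 = 15.42
  [2.5→3.5]: (12.92+9.32)/2 × 1 = 11.12
  [3.5→4]: (9.32+7.91)/2 × 0.5 = 4.3075
  [4→5.5]: (7.91+4.84)/2 × 1.5 = 9.5625
  [5.5→11.5]: (4.84+0.68)/2 × 6 = 16.56
  Sum = 92.355 µg/mL·h
Extrapolated tail: C_last / k_e = 0.68 / 0.327 = 2.080
AUC_0→∞ = 92.355 + 2.080 = 94.435 µg/mL·h

AUC = 94.4 µg/mL·h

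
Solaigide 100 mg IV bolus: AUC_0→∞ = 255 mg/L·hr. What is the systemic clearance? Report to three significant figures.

CL = 0.392 L/hr

CL = Dose_iv / AUC_0→∞
   = 100 / 255 = 0.392157 L/hr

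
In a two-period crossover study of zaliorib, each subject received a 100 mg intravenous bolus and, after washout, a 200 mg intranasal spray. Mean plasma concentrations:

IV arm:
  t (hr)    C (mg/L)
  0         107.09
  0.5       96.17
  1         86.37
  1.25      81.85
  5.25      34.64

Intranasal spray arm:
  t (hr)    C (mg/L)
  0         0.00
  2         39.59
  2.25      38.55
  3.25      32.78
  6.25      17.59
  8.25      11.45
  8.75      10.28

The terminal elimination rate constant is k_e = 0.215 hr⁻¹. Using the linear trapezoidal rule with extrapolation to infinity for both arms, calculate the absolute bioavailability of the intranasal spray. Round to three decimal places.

Trapezoidal AUC_0→5.25 (IV):
  [0→0.5]: (107.09+96.17)/2 × 0.5 = 50.815
  [0.5→1]: (96.17+86.37)/2 × 0.5 = 45.635
  [1→1.25]: (86.37+81.85)/2 × 0.25 = 21.0275
  [1.25→5.25]: (81.85+34.64)/2 × 4 = 232.98
  Sum = 350.4575 mg/L·hr
IV tail: 34.64/0.215 = 161.116; AUC_iv,0→∞ = 350.4575 + 161.116 = 511.5735 mg/L·hr
Trapezoidal AUC_0→8.75 (intranasal spray):
  [0→2]: (0.00+39.59)/2 × 2 = 39.59
  [2→2.25]: (39.59+38.55)/2 × 0.25 = 9.7675
  [2.25→3.25]: (38.55+32.78)/2 × 1 = 35.665
  [3.25→6.25]: (32.78+17.59)/2 × 3 = 75.555
  [6.25→8.25]: (17.59+11.45)/2 × 2 = 29.04
  [8.25→8.75]: (11.45+10.28)/2 × 0.5 = 5.4325
  Sum = 195.05 mg/L·hr
intranasal spray tail: 10.28/0.215 = 47.814; AUC_ev,0→∞ = 195.05 + 47.814 = 242.864 mg/L·hr
F = (AUC_ev/D_ev)/(AUC_iv/D_iv) = (242.864/200)/(511.5735/100) = 1.21432/5.115735 = 0.2374

F = 0.237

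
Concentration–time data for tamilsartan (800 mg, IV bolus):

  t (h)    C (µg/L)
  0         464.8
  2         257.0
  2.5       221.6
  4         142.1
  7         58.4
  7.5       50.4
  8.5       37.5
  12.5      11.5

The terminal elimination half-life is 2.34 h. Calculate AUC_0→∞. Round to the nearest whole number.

Trapezoidal AUC_0→12.5:
  [0→2]: (464.8+257.0)/2 × 2 = 721.8
  [2→2.5]: (257.0+221.6)/2 × 0.5 = 119.65
  [2.5→4]: (221.6+142.1)/2 × 1.5 = 272.775
  [4→7]: (142.1+58.4)/2 × 3 = 300.75
  [7→7.5]: (58.4+50.4)/2 × 0.5 = 27.2
  [7.5→8.5]: (50.4+37.5)/2 × 1 = 43.95
  [8.5→12.5]: (37.5+11.5)/2 × 4 = 98.0
  Sum = 1584.125 µg/L·h
k_e = ln2 / t½ = 0.693147 / 2.34 = 0.2962 h^-1
Extrapolated tail: C_last / k_e = 11.5 / 0.2962 = 38.825
AUC_0→∞ = 1584.125 + 38.825 = 1622.95 µg/L·h

AUC = 1623 µg/L·h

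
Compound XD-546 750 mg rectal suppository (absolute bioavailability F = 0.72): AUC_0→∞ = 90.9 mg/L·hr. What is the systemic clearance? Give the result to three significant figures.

CL = 5.94 L/hr

CL = F × Dose / AUC_0→∞
   = 0.72 × 750 / 90.9 = 5.94059 L/hr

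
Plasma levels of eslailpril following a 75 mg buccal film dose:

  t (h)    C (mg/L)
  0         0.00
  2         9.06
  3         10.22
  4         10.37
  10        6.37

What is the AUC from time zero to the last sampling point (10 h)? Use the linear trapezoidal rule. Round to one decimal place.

Trapezoidal AUC_0→10:
  [0→2]: (0.00+9.06)/2 × 2 = 9.06
  [2→3]: (9.06+10.22)/2 × 1 = 9.64
  [3→4]: (10.22+10.37)/2 × 1 = 10.295
  [4→10]: (10.37+6.37)/2 × 6 = 50.22
  Sum = 79.215 mg/L·h

AUC = 79.2 mg/L·h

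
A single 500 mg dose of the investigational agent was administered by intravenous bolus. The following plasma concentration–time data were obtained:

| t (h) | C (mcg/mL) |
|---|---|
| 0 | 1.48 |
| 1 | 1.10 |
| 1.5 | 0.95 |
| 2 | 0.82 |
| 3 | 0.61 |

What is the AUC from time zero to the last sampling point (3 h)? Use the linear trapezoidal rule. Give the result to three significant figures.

AUC = 2.96 mcg/mL·h

Trapezoidal AUC_0→3:
  [0→1]: (1.48+1.10)/2 × 1 = 1.29
  [1→1.5]: (1.10+0.95)/2 × 0.5 = 0.5125
  [1.5→2]: (0.95+0.82)/2 × 0.5 = 0.4425
  [2→3]: (0.82+0.61)/2 × 1 = 0.715
  Sum = 2.96 mcg/mL·h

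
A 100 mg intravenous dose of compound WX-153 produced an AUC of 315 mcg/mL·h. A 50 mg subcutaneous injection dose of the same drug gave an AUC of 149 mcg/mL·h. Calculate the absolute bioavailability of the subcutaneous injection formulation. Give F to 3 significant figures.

F = 0.946

F = (AUC_ev / D_ev) / (AUC_iv / D_iv)
  = (149/50) / (315/100)
  = 2.98 / 3.15 = 0.9460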